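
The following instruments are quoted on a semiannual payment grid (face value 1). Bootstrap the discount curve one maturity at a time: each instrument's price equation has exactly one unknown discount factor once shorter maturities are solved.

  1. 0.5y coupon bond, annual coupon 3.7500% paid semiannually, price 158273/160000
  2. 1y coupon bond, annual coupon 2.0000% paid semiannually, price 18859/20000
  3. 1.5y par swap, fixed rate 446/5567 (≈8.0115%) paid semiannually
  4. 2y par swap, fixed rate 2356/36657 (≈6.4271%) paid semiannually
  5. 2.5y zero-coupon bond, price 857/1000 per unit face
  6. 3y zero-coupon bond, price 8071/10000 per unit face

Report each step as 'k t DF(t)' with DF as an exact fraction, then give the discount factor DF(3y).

step 1 [0.5y] bond c/2=3/160: DF=(158273/160000 − 3/160·(0))/(1+3/160) = 971/1000 ≈ 0.971000
step 2 [1y] bond c/2=1/100: DF=(18859/20000 − 1/100·(0.971000))/(1+1/100) = 231/250 ≈ 0.924000
step 3 [1.5y] swap r/2=223/5567: DF=(1 − 223/5567·(0.971000+0.924000))/(1+223/5567) = 1777/2000 ≈ 0.888500
step 4 [2y] swap r/2=1178/36657: DF=(1 − 1178/36657·(0.971000+0.924000+0.888500))/(1+1178/36657) = 4411/5000 ≈ 0.882200
step 5 [2.5y] zero: DF = P = 857/1000 ≈ 0.857000
step 6 [3y] zero: DF = P = 8071/10000 ≈ 0.807100

1 1/2 971/1000
2 1 231/250
3 3/2 1777/2000
4 2 4411/5000
5 5/2 857/1000
6 3 8071/10000
DF(3y) = 8071/10000 ≈ 0.807100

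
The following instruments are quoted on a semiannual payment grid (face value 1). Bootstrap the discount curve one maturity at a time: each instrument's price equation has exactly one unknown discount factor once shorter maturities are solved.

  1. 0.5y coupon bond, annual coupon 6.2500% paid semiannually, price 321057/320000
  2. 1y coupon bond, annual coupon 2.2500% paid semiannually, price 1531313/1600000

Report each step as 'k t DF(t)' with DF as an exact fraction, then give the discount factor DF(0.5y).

1 1/2 9729/10000
2 1 2339/2500
DF(0.5y) = 9729/10000 ≈ 0.972900

step 1 [0.5y] bond c/2=1/32: DF=(321057/320000 − 1/32·(0))/(1+1/32) = 9729/10000 ≈ 0.972900
step 2 [1y] bond c/2=9/800: DF=(1531313/1600000 − 9/800·(0.972900))/(1+9/800) = 2339/2500 ≈ 0.935600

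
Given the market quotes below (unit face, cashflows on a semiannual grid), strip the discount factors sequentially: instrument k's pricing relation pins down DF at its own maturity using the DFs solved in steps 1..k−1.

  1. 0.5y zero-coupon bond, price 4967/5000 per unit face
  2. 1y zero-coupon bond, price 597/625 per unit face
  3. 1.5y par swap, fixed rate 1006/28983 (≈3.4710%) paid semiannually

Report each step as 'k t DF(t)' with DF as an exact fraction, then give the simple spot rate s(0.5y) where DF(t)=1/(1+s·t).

step 1 [0.5y] zero: DF = P = 4967/5000 ≈ 0.993400
step 2 [1y] zero: DF = P = 597/625 ≈ 0.955200
step 3 [1.5y] swap r/2=503/28983: DF=(1 − 503/28983·(0.993400+0.955200))/(1+503/28983) = 9497/10000 ≈ 0.949700

1 1/2 4967/5000
2 1 597/625
3 3/2 9497/10000
s(0.5y) = (1/(4967/5000) − 1)/(1/2) = 66/4967 ≈ 1.3288%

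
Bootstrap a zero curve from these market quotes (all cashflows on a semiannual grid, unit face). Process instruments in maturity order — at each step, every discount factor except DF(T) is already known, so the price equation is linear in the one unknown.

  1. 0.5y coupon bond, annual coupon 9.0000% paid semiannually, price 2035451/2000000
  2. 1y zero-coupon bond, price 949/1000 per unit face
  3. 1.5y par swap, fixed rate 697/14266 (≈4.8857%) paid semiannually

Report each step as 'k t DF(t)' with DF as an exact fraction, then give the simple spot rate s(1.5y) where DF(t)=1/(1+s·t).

1 1/2 9739/10000
2 1 949/1000
3 3/2 9303/10000
s(1.5y) = (1/(9303/10000) − 1)/(3/2) = 1394/27909 ≈ 4.9948%

step 1 [0.5y] bond c/2=9/200: DF=(2035451/2000000 − 9/200·(0))/(1+9/200) = 9739/10000 ≈ 0.973900
step 2 [1y] zero: DF = P = 949/1000 ≈ 0.949000
step 3 [1.5y] swap r/2=697/28532: DF=(1 − 697/28532·(0.973900+0.949000))/(1+697/28532) = 9303/10000 ≈ 0.930300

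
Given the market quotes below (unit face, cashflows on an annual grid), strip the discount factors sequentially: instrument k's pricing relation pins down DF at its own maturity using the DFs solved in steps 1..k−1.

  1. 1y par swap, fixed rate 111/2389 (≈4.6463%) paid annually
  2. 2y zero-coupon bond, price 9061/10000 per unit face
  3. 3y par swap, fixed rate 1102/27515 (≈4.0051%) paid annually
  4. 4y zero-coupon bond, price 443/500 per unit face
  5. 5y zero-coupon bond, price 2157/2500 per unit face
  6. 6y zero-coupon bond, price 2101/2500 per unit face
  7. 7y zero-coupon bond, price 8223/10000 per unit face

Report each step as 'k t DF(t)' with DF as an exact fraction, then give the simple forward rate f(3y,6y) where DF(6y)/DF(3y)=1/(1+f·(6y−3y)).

step 1 [1y] swap r/1=111/2389: DF=(1 − 111/2389·(0))/(1+111/2389) = 2389/2500 ≈ 0.955600
step 2 [2y] zero: DF = P = 9061/10000 ≈ 0.906100
step 3 [3y] swap r/1=1102/27515: DF=(1 − 1102/27515·(0.955600+0.906100))/(1+1102/27515) = 4449/5000 ≈ 0.889800
step 4 [4y] zero: DF = P = 443/500 ≈ 0.886000
step 5 [5y] zero: DF = P = 2157/2500 ≈ 0.862800
step 6 [6y] zero: DF = P = 2101/2500 ≈ 0.840400
step 7 [7y] zero: DF = P = 8223/10000 ≈ 0.822300

1 1 2389/2500
2 2 9061/10000
3 3 4449/5000
4 4 443/500
5 5 2157/2500
6 6 2101/2500
7 7 8223/10000
f(3y,6y) = ((4449/5000)/(2101/2500) − 1)/(3) = 247/12606 ≈ 1.9594%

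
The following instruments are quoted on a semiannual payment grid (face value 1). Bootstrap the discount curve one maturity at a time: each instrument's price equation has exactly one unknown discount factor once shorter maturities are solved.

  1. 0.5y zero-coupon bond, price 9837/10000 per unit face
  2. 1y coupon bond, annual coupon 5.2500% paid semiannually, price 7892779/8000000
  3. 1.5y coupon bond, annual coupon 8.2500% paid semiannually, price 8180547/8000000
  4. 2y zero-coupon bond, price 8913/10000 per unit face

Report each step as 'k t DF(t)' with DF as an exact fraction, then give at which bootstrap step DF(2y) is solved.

1 1/2 9837/10000
2 1 4681/5000
3 3/2 453/500
4 2 8913/10000
DF(2y) is solved at step 4

step 1 [0.5y] zero: DF = P = 9837/10000 ≈ 0.983700
step 2 [1y] bond c/2=21/800: DF=(7892779/8000000 − 21/800·(0.983700))/(1+21/800) = 4681/5000 ≈ 0.936200
step 3 [1.5y] bond c/2=33/800: DF=(8180547/8000000 − 33/800·(0.983700+0.936200))/(1+33/800) = 453/500 ≈ 0.906000
step 4 [2y] zero: DF = P = 8913/10000 ≈ 0.891300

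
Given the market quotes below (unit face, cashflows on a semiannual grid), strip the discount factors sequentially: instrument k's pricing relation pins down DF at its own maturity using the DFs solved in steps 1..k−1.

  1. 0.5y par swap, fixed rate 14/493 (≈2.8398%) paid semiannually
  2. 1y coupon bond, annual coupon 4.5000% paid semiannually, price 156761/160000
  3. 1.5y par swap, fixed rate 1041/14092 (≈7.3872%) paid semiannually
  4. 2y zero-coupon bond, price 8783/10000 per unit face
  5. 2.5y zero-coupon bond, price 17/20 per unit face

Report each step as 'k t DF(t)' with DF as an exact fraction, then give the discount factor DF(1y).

1 1/2 493/500
2 1 1873/2000
3 3/2 8959/10000
4 2 8783/10000
5 5/2 17/20
DF(1y) = 1873/2000 ≈ 0.936500

step 1 [0.5y] swap r/2=7/493: DF=(1 − 7/493·(0))/(1+7/493) = 493/500 ≈ 0.986000
step 2 [1y] bond c/2=9/400: DF=(156761/160000 − 9/400·(0.986000))/(1+9/400) = 1873/2000 ≈ 0.936500
step 3 [1.5y] swap r/2=1041/28184: DF=(1 − 1041/28184·(0.986000+0.936500))/(1+1041/28184) = 8959/10000 ≈ 0.895900
step 4 [2y] zero: DF = P = 8783/10000 ≈ 0.878300
step 5 [2.5y] zero: DF = P = 17/20 ≈ 0.850000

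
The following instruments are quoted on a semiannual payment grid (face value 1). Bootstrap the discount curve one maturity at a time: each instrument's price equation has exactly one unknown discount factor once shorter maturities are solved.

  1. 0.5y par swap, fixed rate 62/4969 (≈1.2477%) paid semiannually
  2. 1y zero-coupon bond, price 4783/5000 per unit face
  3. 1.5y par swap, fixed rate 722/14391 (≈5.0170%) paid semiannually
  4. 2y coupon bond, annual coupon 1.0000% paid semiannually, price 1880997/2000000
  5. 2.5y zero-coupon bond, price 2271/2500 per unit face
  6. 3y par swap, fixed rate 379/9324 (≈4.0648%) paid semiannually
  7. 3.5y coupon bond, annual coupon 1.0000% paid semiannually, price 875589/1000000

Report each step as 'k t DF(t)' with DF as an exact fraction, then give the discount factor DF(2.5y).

1 1/2 4969/5000
2 1 4783/5000
3 3/2 4639/5000
4 2 1843/2000
5 5/2 2271/2500
6 3 8863/10000
7 7/2 4217/5000
DF(2.5y) = 2271/2500 ≈ 0.908400

step 1 [0.5y] swap r/2=31/4969: DF=(1 − 31/4969·(0))/(1+31/4969) = 4969/5000 ≈ 0.993800
step 2 [1y] zero: DF = P = 4783/5000 ≈ 0.956600
step 3 [1.5y] swap r/2=361/14391: DF=(1 − 361/14391·(0.993800+0.956600))/(1+361/14391) = 4639/5000 ≈ 0.927800
step 4 [2y] bond c/2=1/200: DF=(1880997/2000000 − 1/200·(0.993800+0.956600+0.927800))/(1+1/200) = 1843/2000 ≈ 0.921500
step 5 [2.5y] zero: DF = P = 2271/2500 ≈ 0.908400
step 6 [3y] swap r/2=379/18648: DF=(1 − 379/18648·(0.993800+0.956600+0.927800+0.921500+0.908400))/(1+379/18648) = 8863/10000 ≈ 0.886300
step 7 [3.5y] bond c/2=1/200: DF=(875589/1000000 − 1/200·(0.993800+0.956600+0.927800+0.921500+0.908400+0.886300))/(1+1/200) = 4217/5000 ≈ 0.843400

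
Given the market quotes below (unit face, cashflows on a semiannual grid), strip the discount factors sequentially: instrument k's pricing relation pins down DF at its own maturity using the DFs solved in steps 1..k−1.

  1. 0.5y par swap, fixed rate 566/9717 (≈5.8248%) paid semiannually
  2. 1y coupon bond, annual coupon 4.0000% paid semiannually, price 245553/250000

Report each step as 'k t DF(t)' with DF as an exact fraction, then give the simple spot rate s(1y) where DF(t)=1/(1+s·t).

1 1/2 9717/10000
2 1 9439/10000
s(1y) = (1/(9439/10000) − 1)/(1) = 561/9439 ≈ 5.9434%

step 1 [0.5y] swap r/2=283/9717: DF=(1 − 283/9717·(0))/(1+283/9717) = 9717/10000 ≈ 0.971700
step 2 [1y] bond c/2=1/50: DF=(245553/250000 − 1/50·(0.971700))/(1+1/50) = 9439/10000 ≈ 0.943900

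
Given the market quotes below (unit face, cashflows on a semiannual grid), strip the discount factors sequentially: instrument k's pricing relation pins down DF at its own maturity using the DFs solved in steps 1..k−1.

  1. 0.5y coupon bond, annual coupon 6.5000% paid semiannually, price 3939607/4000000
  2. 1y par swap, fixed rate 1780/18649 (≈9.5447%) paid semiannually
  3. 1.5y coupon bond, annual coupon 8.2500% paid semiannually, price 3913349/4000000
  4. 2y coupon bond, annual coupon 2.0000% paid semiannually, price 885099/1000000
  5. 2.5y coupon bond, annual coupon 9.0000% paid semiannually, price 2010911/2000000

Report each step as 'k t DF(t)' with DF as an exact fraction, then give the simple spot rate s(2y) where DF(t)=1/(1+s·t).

step 1 [0.5y] bond c/2=13/400: DF=(3939607/4000000 − 13/400·(0))/(1+13/400) = 9539/10000 ≈ 0.953900
step 2 [1y] swap r/2=890/18649: DF=(1 − 890/18649·(0.953900))/(1+890/18649) = 911/1000 ≈ 0.911000
step 3 [1.5y] bond c/2=33/800: DF=(3913349/4000000 − 33/800·(0.953900+0.911000))/(1+33/800) = 8657/10000 ≈ 0.865700
step 4 [2y] bond c/2=1/100: DF=(885099/1000000 − 1/100·(0.953900+0.911000+0.865700))/(1+1/100) = 8493/10000 ≈ 0.849300
step 5 [2.5y] bond c/2=9/200: DF=(2010911/2000000 − 9/200·(0.953900+0.911000+0.865700+0.849300))/(1+9/200) = 101/125 ≈ 0.808000

1 1/2 9539/10000
2 1 911/1000
3 3/2 8657/10000
4 2 8493/10000
5 5/2 101/125
s(2y) = (1/(8493/10000) − 1)/(2) = 1507/16986 ≈ 8.8720%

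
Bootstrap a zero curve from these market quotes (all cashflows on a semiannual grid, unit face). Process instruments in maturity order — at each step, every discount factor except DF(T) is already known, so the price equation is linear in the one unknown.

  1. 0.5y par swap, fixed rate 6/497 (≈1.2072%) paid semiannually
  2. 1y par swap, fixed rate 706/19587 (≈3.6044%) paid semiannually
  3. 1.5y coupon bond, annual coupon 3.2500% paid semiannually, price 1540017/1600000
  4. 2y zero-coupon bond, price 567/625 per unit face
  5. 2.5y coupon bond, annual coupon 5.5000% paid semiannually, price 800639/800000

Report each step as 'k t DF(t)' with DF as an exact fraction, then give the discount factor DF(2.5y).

step 1 [0.5y] swap r/2=3/497: DF=(1 − 3/497·(0))/(1+3/497) = 497/500 ≈ 0.994000
step 2 [1y] swap r/2=353/19587: DF=(1 − 353/19587·(0.994000))/(1+353/19587) = 9647/10000 ≈ 0.964700
step 3 [1.5y] bond c/2=13/800: DF=(1540017/1600000 − 13/800·(0.994000+0.964700))/(1+13/800) = 4579/5000 ≈ 0.915800
step 4 [2y] zero: DF = P = 567/625 ≈ 0.907200
step 5 [2.5y] bond c/2=11/400: DF=(800639/800000 − 11/400·(0.994000+0.964700+0.915800+0.907200))/(1+11/400) = 1091/1250 ≈ 0.872800

1 1/2 497/500
2 1 9647/10000
3 3/2 4579/5000
4 2 567/625
5 5/2 1091/1250
DF(2.5y) = 1091/1250 ≈ 0.872800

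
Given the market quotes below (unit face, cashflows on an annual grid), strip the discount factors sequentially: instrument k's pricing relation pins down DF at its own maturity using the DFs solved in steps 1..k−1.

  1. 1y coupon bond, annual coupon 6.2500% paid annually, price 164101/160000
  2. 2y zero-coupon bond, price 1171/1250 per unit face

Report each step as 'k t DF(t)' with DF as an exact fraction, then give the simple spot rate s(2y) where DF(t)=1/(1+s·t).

1 1 9653/10000
2 2 1171/1250
s(2y) = (1/(1171/1250) − 1)/(2) = 79/2342 ≈ 3.3732%

step 1 [1y] bond c/1=1/16: DF=(164101/160000 − 1/16·(0))/(1+1/16) = 9653/10000 ≈ 0.965300
step 2 [2y] zero: DF = P = 1171/1250 ≈ 0.936800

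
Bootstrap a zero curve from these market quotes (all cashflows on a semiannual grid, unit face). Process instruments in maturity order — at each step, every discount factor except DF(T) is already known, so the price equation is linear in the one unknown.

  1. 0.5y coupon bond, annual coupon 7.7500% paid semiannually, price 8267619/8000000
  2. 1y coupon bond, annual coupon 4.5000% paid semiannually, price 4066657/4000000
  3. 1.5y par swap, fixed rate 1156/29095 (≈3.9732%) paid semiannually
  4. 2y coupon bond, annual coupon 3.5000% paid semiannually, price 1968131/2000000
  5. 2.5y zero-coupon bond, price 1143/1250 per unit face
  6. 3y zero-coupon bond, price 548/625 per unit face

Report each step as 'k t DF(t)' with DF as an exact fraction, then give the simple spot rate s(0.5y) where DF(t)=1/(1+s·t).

step 1 [0.5y] bond c/2=31/800: DF=(8267619/8000000 − 31/800·(0))/(1+31/800) = 9949/10000 ≈ 0.994900
step 2 [1y] bond c/2=9/400: DF=(4066657/4000000 − 9/400·(0.994900))/(1+9/400) = 2431/2500 ≈ 0.972400
step 3 [1.5y] swap r/2=578/29095: DF=(1 − 578/29095·(0.994900+0.972400))/(1+578/29095) = 4711/5000 ≈ 0.942200
step 4 [2y] bond c/2=7/400: DF=(1968131/2000000 − 7/400·(0.994900+0.972400+0.942200))/(1+7/400) = 9171/10000 ≈ 0.917100
step 5 [2.5y] zero: DF = P = 1143/1250 ≈ 0.914400
step 6 [3y] zero: DF = P = 548/625 ≈ 0.876800

1 1/2 9949/10000
2 1 2431/2500
3 3/2 4711/5000
4 2 9171/10000
5 5/2 1143/1250
6 3 548/625
s(0.5y) = (1/(9949/10000) − 1)/(1/2) = 102/9949 ≈ 1.0252%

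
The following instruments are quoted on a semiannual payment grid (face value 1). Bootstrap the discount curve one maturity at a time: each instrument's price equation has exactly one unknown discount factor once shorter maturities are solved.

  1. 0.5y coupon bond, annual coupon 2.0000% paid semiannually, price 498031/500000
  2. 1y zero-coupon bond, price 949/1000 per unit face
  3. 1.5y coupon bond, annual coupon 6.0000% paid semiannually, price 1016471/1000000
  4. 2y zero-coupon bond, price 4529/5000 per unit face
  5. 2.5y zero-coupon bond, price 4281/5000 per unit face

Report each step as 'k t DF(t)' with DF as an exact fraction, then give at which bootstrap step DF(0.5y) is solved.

1 1/2 4931/5000
2 1 949/1000
3 3/2 1861/2000
4 2 4529/5000
5 5/2 4281/5000
DF(0.5y) is solved at step 1

step 1 [0.5y] bond c/2=1/100: DF=(498031/500000 − 1/100·(0))/(1+1/100) = 4931/5000 ≈ 0.986200
step 2 [1y] zero: DF = P = 949/1000 ≈ 0.949000
step 3 [1.5y] bond c/2=3/100: DF=(1016471/1000000 − 3/100·(0.986200+0.949000))/(1+3/100) = 1861/2000 ≈ 0.930500
step 4 [2y] zero: DF = P = 4529/5000 ≈ 0.905800
step 5 [2.5y] zero: DF = P = 4281/5000 ≈ 0.856200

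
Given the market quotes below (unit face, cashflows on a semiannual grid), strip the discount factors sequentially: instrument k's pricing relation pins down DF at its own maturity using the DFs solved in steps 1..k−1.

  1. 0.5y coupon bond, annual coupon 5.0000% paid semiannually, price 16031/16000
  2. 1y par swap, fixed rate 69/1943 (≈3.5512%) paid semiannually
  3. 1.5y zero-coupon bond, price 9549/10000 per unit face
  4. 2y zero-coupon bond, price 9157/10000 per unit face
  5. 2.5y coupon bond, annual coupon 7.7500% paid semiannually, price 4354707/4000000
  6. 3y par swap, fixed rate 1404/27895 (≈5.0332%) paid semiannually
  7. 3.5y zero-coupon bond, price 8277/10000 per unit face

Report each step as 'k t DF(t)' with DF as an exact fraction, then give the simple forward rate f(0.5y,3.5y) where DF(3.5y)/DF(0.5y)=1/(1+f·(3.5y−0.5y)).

step 1 [0.5y] bond c/2=1/40: DF=(16031/16000 − 1/40·(0))/(1+1/40) = 391/400 ≈ 0.977500
step 2 [1y] swap r/2=69/3886: DF=(1 − 69/3886·(0.977500))/(1+69/3886) = 1931/2000 ≈ 0.965500
step 3 [1.5y] zero: DF = P = 9549/10000 ≈ 0.954900
step 4 [2y] zero: DF = P = 9157/10000 ≈ 0.915700
step 5 [2.5y] bond c/2=31/800: DF=(4354707/4000000 − 31/800·(0.977500+0.965500+0.954900+0.915700))/(1+31/800) = 4529/5000 ≈ 0.905800
step 6 [3y] swap r/2=702/27895: DF=(1 − 702/27895·(0.977500+0.965500+0.954900+0.915700+0.905800))/(1+702/27895) = 2149/2500 ≈ 0.859600
step 7 [3.5y] zero: DF = P = 8277/10000 ≈ 0.827700

1 1/2 391/400
2 1 1931/2000
3 3/2 9549/10000
4 2 9157/10000
5 5/2 4529/5000
6 3 2149/2500
7 7/2 8277/10000
f(0.5y,3.5y) = ((391/400)/(8277/10000) − 1)/(3) = 1498/24831 ≈ 6.0328%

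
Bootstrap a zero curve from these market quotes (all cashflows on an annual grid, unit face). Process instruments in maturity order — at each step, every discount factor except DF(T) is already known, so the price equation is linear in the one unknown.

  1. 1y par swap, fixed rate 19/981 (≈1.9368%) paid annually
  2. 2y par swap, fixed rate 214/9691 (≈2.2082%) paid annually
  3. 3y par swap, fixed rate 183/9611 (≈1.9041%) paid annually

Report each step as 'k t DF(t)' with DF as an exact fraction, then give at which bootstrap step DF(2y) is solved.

step 1 [1y] swap r/1=19/981: DF=(1 − 19/981·(0))/(1+19/981) = 981/1000 ≈ 0.981000
step 2 [2y] swap r/1=214/9691: DF=(1 − 214/9691·(0.981000))/(1+214/9691) = 2393/2500 ≈ 0.957200
step 3 [3y] swap r/1=183/9611: DF=(1 − 183/9611·(0.981000+0.957200))/(1+183/9611) = 9451/10000 ≈ 0.945100

1 1 981/1000
2 2 2393/2500
3 3 9451/10000
DF(2y) is solved at step 2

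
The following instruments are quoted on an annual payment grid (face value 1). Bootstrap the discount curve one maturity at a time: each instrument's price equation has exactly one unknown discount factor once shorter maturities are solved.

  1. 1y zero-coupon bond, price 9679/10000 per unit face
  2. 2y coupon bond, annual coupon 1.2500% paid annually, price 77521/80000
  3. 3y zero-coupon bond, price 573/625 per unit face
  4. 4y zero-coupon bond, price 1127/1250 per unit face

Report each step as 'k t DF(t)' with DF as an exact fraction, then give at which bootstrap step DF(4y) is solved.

step 1 [1y] zero: DF = P = 9679/10000 ≈ 0.967900
step 2 [2y] bond c/1=1/80: DF=(77521/80000 − 1/80·(0.967900))/(1+1/80) = 9451/10000 ≈ 0.945100
step 3 [3y] zero: DF = P = 573/625 ≈ 0.916800
step 4 [4y] zero: DF = P = 1127/1250 ≈ 0.901600

1 1 9679/10000
2 2 9451/10000
3 3 573/625
4 4 1127/1250
DF(4y) is solved at step 4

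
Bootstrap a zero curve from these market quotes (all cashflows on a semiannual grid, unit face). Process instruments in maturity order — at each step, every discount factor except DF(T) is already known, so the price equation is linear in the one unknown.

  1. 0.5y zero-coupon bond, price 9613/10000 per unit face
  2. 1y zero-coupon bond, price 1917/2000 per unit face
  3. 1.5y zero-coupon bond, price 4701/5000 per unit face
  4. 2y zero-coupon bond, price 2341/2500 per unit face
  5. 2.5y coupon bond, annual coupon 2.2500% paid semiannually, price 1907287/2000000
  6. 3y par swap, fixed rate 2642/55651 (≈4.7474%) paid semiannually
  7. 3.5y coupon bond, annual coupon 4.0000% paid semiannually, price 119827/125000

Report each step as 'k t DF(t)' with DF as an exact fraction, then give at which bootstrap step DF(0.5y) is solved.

step 1 [0.5y] zero: DF = P = 9613/10000 ≈ 0.961300
step 2 [1y] zero: DF = P = 1917/2000 ≈ 0.958500
step 3 [1.5y] zero: DF = P = 4701/5000 ≈ 0.940200
step 4 [2y] zero: DF = P = 2341/2500 ≈ 0.936400
step 5 [2.5y] bond c/2=9/800: DF=(1907287/2000000 − 9/800·(0.961300+0.958500+0.940200+0.936400))/(1+9/800) = 563/625 ≈ 0.900800
step 6 [3y] swap r/2=1321/55651: DF=(1 − 1321/55651·(0.961300+0.958500+0.940200+0.936400+0.900800))/(1+1321/55651) = 8679/10000 ≈ 0.867900
step 7 [3.5y] bond c/2=1/50: DF=(119827/125000 − 1/50·(0.961300+0.958500+0.940200+0.936400+0.900800+0.867900))/(1+1/50) = 8307/10000 ≈ 0.830700

1 1/2 9613/10000
2 1 1917/2000
3 3/2 4701/5000
4 2 2341/2500
5 5/2 563/625
6 3 8679/10000
7 7/2 8307/10000
DF(0.5y) is solved at step 1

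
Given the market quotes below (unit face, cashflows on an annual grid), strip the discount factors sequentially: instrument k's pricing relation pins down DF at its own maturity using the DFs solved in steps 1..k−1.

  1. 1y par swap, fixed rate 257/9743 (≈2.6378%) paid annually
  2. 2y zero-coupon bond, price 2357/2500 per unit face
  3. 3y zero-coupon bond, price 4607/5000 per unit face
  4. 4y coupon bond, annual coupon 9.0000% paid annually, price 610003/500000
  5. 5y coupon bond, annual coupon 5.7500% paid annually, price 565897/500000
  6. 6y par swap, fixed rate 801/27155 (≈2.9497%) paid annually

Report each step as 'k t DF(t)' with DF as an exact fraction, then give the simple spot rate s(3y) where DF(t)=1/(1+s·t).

1 1 9743/10000
2 2 2357/2500
3 3 4607/5000
4 4 8849/10000
5 5 4339/5000
6 6 4199/5000
s(3y) = (1/(4607/5000) − 1)/(3) = 131/4607 ≈ 2.8435%

step 1 [1y] swap r/1=257/9743: DF=(1 − 257/9743·(0))/(1+257/9743) = 9743/10000 ≈ 0.974300
step 2 [2y] zero: DF = P = 2357/2500 ≈ 0.942800
step 3 [3y] zero: DF = P = 4607/5000 ≈ 0.921400
step 4 [4y] bond c/1=9/100: DF=(610003/500000 − 9/100·(0.974300+0.942800+0.921400))/(1+9/100) = 8849/10000 ≈ 0.884900
step 5 [5y] bond c/1=23/400: DF=(565897/500000 − 23/400·(0.974300+0.942800+0.921400+0.884900))/(1+23/400) = 4339/5000 ≈ 0.867800
step 6 [6y] swap r/1=801/27155: DF=(1 − 801/27155·(0.974300+0.942800+0.921400+0.884900+0.867800))/(1+801/27155) = 4199/5000 ≈ 0.839800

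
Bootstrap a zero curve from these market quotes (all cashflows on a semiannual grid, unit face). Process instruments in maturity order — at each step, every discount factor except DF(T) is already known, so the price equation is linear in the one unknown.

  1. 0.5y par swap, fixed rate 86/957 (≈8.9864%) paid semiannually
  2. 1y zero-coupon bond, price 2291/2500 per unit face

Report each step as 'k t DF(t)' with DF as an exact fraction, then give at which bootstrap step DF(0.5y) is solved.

1 1/2 957/1000
2 1 2291/2500
DF(0.5y) is solved at step 1

step 1 [0.5y] swap r/2=43/957: DF=(1 − 43/957·(0))/(1+43/957) = 957/1000 ≈ 0.957000
step 2 [1y] zero: DF = P = 2291/2500 ≈ 0.916400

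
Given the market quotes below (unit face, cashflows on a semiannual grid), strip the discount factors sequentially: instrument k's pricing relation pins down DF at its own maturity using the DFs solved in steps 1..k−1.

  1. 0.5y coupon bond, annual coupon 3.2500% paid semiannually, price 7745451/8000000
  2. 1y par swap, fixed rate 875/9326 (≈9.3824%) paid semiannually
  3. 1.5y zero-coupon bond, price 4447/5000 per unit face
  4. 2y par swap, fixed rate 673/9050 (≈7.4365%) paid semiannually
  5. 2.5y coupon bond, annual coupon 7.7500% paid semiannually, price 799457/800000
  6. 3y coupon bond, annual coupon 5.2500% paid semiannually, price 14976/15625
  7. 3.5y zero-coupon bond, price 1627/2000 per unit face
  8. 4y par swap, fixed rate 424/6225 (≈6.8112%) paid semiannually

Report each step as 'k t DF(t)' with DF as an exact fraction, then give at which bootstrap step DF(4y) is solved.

1 1/2 9527/10000
2 1 73/80
3 3/2 4447/5000
4 2 4327/5000
5 5/2 827/1000
6 3 4101/5000
7 7/2 1627/2000
8 4 1917/2500
DF(4y) is solved at step 8

step 1 [0.5y] bond c/2=13/800: DF=(7745451/8000000 − 13/800·(0))/(1+13/800) = 9527/10000 ≈ 0.952700
step 2 [1y] swap r/2=875/18652: DF=(1 − 875/18652·(0.952700))/(1+875/18652) = 73/80 ≈ 0.912500
step 3 [1.5y] zero: DF = P = 4447/5000 ≈ 0.889400
step 4 [2y] swap r/2=673/18100: DF=(1 − 673/18100·(0.952700+0.912500+0.889400))/(1+673/18100) = 4327/5000 ≈ 0.865400
step 5 [2.5y] bond c/2=31/800: DF=(799457/800000 − 31/800·(0.952700+0.912500+0.889400+0.865400))/(1+31/800) = 827/1000 ≈ 0.827000
step 6 [3y] bond c/2=21/800: DF=(14976/15625 − 21/800·(0.952700+0.912500+0.889400+0.865400+0.827000))/(1+21/800) = 4101/5000 ≈ 0.820200
step 7 [3.5y] zero: DF = P = 1627/2000 ≈ 0.813500
step 8 [4y] swap r/2=212/6225: DF=(1 − 212/6225·(0.952700+0.912500+0.889400+0.865400+0.827000+0.820200+0.813500))/(1+212/6225) = 1917/2500 ≈ 0.766800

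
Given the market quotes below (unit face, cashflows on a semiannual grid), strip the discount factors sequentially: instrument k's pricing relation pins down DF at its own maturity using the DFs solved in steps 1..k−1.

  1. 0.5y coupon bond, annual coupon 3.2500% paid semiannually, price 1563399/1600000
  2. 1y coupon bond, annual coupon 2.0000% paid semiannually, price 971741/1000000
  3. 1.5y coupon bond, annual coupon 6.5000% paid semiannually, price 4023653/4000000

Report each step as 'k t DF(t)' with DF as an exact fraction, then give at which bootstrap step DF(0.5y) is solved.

step 1 [0.5y] bond c/2=13/800: DF=(1563399/1600000 − 13/800·(0))/(1+13/800) = 1923/2000 ≈ 0.961500
step 2 [1y] bond c/2=1/100: DF=(971741/1000000 − 1/100·(0.961500))/(1+1/100) = 4763/5000 ≈ 0.952600
step 3 [1.5y] bond c/2=13/400: DF=(4023653/4000000 − 13/400·(0.961500+0.952600))/(1+13/400) = 457/500 ≈ 0.914000

1 1/2 1923/2000
2 1 4763/5000
3 3/2 457/500
DF(0.5y) is solved at step 1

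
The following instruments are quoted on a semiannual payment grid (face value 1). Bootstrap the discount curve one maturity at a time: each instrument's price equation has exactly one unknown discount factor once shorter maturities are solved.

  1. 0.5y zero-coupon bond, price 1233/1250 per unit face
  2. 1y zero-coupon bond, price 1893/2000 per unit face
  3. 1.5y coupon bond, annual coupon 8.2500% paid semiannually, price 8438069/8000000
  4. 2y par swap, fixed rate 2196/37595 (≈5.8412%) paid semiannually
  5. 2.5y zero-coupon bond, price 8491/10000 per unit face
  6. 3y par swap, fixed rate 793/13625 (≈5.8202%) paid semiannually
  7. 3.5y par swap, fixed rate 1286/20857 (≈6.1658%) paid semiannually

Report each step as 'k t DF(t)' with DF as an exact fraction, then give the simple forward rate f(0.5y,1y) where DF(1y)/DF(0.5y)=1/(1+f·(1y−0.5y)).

1 1/2 1233/1250
2 1 1893/2000
3 3/2 2341/2500
4 2 4451/5000
5 5/2 8491/10000
6 3 4207/5000
7 7/2 8071/10000
f(0.5y,1y) = ((1233/1250)/(1893/2000) − 1)/(1/2) = 266/3155 ≈ 8.4311%

step 1 [0.5y] zero: DF = P = 1233/1250 ≈ 0.986400
step 2 [1y] zero: DF = P = 1893/2000 ≈ 0.946500
step 3 [1.5y] bond c/2=33/800: DF=(8438069/8000000 − 33/800·(0.986400+0.946500))/(1+33/800) = 2341/2500 ≈ 0.936400
step 4 [2y] swap r/2=1098/37595: DF=(1 − 1098/37595·(0.986400+0.946500+0.936400))/(1+1098/37595) = 4451/5000 ≈ 0.890200
step 5 [2.5y] zero: DF = P = 8491/10000 ≈ 0.849100
step 6 [3y] swap r/2=793/27250: DF=(1 − 793/27250·(0.986400+0.946500+0.936400+0.890200+0.849100))/(1+793/27250) = 4207/5000 ≈ 0.841400
step 7 [3.5y] swap r/2=643/20857: DF=(1 − 643/20857·(0.986400+0.946500+0.936400+0.890200+0.849100+0.841400))/(1+643/20857) = 8071/10000 ≈ 0.807100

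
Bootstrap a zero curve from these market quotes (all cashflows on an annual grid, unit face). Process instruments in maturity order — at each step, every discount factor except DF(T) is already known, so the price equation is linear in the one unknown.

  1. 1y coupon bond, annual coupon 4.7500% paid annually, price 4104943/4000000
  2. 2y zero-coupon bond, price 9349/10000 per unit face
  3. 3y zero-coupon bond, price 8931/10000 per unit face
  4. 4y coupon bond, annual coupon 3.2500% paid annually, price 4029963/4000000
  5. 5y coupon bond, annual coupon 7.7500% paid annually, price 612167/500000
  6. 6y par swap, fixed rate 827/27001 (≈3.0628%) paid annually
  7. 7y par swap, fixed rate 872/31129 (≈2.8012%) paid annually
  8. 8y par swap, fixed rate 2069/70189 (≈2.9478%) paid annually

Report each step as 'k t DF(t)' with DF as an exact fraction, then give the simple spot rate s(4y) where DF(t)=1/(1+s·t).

1 1 9797/10000
2 2 9349/10000
3 3 8931/10000
4 4 4437/5000
5 5 1741/2000
6 6 4173/5000
7 7 516/625
8 8 7931/10000
s(4y) = (1/(4437/5000) − 1)/(4) = 563/17748 ≈ 3.1722%

step 1 [1y] bond c/1=19/400: DF=(4104943/4000000 − 19/400·(0))/(1+19/400) = 9797/10000 ≈ 0.979700
step 2 [2y] zero: DF = P = 9349/10000 ≈ 0.934900
step 3 [3y] zero: DF = P = 8931/10000 ≈ 0.893100
step 4 [4y] bond c/1=13/400: DF=(4029963/4000000 − 13/400·(0.979700+0.934900+0.893100))/(1+13/400) = 4437/5000 ≈ 0.887400
step 5 [5y] bond c/1=31/400: DF=(612167/500000 − 31/400·(0.979700+0.934900+0.893100+0.887400))/(1+31/400) = 1741/2000 ≈ 0.870500
step 6 [6y] swap r/1=827/27001: DF=(1 − 827/27001·(0.979700+0.934900+0.893100+0.887400+0.870500))/(1+827/27001) = 4173/5000 ≈ 0.834600
step 7 [7y] swap r/1=872/31129: DF=(1 − 872/31129·(0.979700+0.934900+0.893100+0.887400+0.870500+0.834600))/(1+872/31129) = 516/625 ≈ 0.825600
step 8 [8y] swap r/1=2069/70189: DF=(1 − 2069/70189·(0.979700+0.934900+0.893100+0.887400+0.870500+0.834600+0.825600))/(1+2069/70189) = 7931/10000 ≈ 0.793100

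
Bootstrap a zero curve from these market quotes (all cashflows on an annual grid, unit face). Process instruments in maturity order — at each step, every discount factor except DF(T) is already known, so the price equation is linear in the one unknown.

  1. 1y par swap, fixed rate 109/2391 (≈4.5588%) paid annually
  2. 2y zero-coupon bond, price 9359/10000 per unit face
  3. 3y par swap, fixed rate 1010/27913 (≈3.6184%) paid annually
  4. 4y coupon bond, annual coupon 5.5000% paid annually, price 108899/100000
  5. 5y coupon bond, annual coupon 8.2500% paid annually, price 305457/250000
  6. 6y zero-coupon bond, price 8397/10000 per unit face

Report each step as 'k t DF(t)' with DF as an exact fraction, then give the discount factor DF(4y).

1 1 2391/2500
2 2 9359/10000
3 3 899/1000
4 4 8867/10000
5 5 2121/2500
6 6 8397/10000
DF(4y) = 8867/10000 ≈ 0.886700

step 1 [1y] swap r/1=109/2391: DF=(1 − 109/2391·(0))/(1+109/2391) = 2391/2500 ≈ 0.956400
step 2 [2y] zero: DF = P = 9359/10000 ≈ 0.935900
step 3 [3y] swap r/1=1010/27913: DF=(1 − 1010/27913·(0.956400+0.935900))/(1+1010/27913) = 899/1000 ≈ 0.899000
step 4 [4y] bond c/1=11/200: DF=(108899/100000 − 11/200·(0.956400+0.935900+0.899000))/(1+11/200) = 8867/10000 ≈ 0.886700
step 5 [5y] bond c/1=33/400: DF=(305457/250000 − 33/400·(0.956400+0.935900+0.899000+0.886700))/(1+33/400) = 2121/2500 ≈ 0.848400
step 6 [6y] zero: DF = P = 8397/10000 ≈ 0.839700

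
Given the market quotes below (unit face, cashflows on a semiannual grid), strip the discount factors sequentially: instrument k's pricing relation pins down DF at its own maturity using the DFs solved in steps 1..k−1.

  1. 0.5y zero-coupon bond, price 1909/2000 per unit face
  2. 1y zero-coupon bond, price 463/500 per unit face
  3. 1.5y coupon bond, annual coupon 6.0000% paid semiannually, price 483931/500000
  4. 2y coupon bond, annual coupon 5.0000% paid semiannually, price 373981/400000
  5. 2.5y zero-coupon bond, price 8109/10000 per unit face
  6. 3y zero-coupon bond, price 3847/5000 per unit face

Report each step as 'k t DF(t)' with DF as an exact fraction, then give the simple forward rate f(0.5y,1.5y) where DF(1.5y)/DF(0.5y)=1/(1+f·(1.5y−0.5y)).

step 1 [0.5y] zero: DF = P = 1909/2000 ≈ 0.954500
step 2 [1y] zero: DF = P = 463/500 ≈ 0.926000
step 3 [1.5y] bond c/2=3/100: DF=(483931/500000 − 3/100·(0.954500+0.926000))/(1+3/100) = 8849/10000 ≈ 0.884900
step 4 [2y] bond c/2=1/40: DF=(373981/400000 − 1/40·(0.954500+0.926000+0.884900))/(1+1/40) = 8447/10000 ≈ 0.844700
step 5 [2.5y] zero: DF = P = 8109/10000 ≈ 0.810900
step 6 [3y] zero: DF = P = 3847/5000 ≈ 0.769400

1 1/2 1909/2000
2 1 463/500
3 3/2 8849/10000
4 2 8447/10000
5 5/2 8109/10000
6 3 3847/5000
f(0.5y,1.5y) = ((1909/2000)/(8849/10000) − 1)/(1) = 696/8849 ≈ 7.8653%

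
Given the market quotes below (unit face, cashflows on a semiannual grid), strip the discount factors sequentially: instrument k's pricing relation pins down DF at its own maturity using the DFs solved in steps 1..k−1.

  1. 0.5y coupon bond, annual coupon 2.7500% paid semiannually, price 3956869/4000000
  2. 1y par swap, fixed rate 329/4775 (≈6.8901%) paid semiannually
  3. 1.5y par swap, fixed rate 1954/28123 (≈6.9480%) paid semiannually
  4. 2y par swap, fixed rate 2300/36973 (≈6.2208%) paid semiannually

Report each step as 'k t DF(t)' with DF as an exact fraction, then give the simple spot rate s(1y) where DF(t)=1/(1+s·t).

1 1/2 4879/5000
2 1 4671/5000
3 3/2 9023/10000
4 2 177/200
s(1y) = (1/(4671/5000) − 1)/(1) = 329/4671 ≈ 7.0435%

step 1 [0.5y] bond c/2=11/800: DF=(3956869/4000000 − 11/800·(0))/(1+11/800) = 4879/5000 ≈ 0.975800
step 2 [1y] swap r/2=329/9550: DF=(1 − 329/9550·(0.975800))/(1+329/9550) = 4671/5000 ≈ 0.934200
step 3 [1.5y] swap r/2=977/28123: DF=(1 − 977/28123·(0.975800+0.934200))/(1+977/28123) = 9023/10000 ≈ 0.902300
step 4 [2y] swap r/2=1150/36973: DF=(1 − 1150/36973·(0.975800+0.934200+0.902300))/(1+1150/36973) = 177/200 ≈ 0.885000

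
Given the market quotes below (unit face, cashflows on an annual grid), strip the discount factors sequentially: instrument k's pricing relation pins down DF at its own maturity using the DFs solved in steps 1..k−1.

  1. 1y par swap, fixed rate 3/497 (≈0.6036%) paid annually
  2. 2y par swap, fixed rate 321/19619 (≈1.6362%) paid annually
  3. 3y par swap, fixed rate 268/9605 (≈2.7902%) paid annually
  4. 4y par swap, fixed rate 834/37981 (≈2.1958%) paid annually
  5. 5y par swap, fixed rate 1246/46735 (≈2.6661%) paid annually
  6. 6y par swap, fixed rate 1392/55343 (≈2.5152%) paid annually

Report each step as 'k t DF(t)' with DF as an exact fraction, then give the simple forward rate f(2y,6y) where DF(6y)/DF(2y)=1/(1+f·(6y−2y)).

step 1 [1y] swap r/1=3/497: DF=(1 − 3/497·(0))/(1+3/497) = 497/500 ≈ 0.994000
step 2 [2y] swap r/1=321/19619: DF=(1 − 321/19619·(0.994000))/(1+321/19619) = 9679/10000 ≈ 0.967900
step 3 [3y] swap r/1=268/9605: DF=(1 − 268/9605·(0.994000+0.967900))/(1+268/9605) = 2299/2500 ≈ 0.919600
step 4 [4y] swap r/1=834/37981: DF=(1 − 834/37981·(0.994000+0.967900+0.919600))/(1+834/37981) = 4583/5000 ≈ 0.916600
step 5 [5y] swap r/1=1246/46735: DF=(1 − 1246/46735·(0.994000+0.967900+0.919600+0.916600))/(1+1246/46735) = 4377/5000 ≈ 0.875400
step 6 [6y] swap r/1=1392/55343: DF=(1 − 1392/55343·(0.994000+0.967900+0.919600+0.916600+0.875400))/(1+1392/55343) = 538/625 ≈ 0.860800

1 1 497/500
2 2 9679/10000
3 3 2299/2500
4 4 4583/5000
5 5 4377/5000
6 6 538/625
f(2y,6y) = ((9679/10000)/(538/625) − 1)/(4) = 1071/34432 ≈ 3.1105%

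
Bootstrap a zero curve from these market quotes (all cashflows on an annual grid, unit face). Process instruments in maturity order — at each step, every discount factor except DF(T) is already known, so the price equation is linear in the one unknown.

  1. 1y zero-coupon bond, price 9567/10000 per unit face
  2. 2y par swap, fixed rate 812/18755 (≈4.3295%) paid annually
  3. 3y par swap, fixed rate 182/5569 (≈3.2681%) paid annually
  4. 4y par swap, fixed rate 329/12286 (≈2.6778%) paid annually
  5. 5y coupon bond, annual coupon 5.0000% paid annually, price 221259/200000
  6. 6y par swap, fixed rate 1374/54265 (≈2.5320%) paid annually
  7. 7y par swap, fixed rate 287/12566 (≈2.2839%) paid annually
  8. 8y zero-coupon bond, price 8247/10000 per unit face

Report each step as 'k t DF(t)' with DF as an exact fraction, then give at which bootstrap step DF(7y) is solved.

1 1 9567/10000
2 2 2297/2500
3 3 909/1000
4 4 9013/10000
5 5 8781/10000
6 6 4313/5000
7 7 1713/2000
8 8 8247/10000
DF(7y) is solved at step 7

step 1 [1y] zero: DF = P = 9567/10000 ≈ 0.956700
step 2 [2y] swap r/1=812/18755: DF=(1 − 812/18755·(0.956700))/(1+812/18755) = 2297/2500 ≈ 0.918800
step 3 [3y] swap r/1=182/5569: DF=(1 − 182/5569·(0.956700+0.918800))/(1+182/5569) = 909/1000 ≈ 0.909000
step 4 [4y] swap r/1=329/12286: DF=(1 − 329/12286·(0.956700+0.918800+0.909000))/(1+329/12286) = 9013/10000 ≈ 0.901300
step 5 [5y] bond c/1=1/20: DF=(221259/200000 − 1/20·(0.956700+0.918800+0.909000+0.901300))/(1+1/20) = 8781/10000 ≈ 0.878100
step 6 [6y] swap r/1=1374/54265: DF=(1 − 1374/54265·(0.956700+0.918800+0.909000+0.901300+0.878100))/(1+1374/54265) = 4313/5000 ≈ 0.862600
step 7 [7y] swap r/1=287/12566: DF=(1 − 287/12566·(0.956700+0.918800+0.909000+0.901300+0.878100+0.862600))/(1+287/12566) = 1713/2000 ≈ 0.856500
step 8 [8y] zero: DF = P = 8247/10000 ≈ 0.824700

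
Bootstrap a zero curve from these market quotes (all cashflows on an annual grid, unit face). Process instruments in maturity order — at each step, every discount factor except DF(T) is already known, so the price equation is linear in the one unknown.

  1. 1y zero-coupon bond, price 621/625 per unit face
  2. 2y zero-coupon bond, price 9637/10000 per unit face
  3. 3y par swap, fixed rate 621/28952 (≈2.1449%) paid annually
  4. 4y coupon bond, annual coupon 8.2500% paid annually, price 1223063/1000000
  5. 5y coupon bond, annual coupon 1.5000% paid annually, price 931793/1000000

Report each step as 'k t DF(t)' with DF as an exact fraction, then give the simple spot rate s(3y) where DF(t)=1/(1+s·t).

1 1 621/625
2 2 9637/10000
3 3 9379/10000
4 4 2273/2500
5 5 4309/5000
s(3y) = (1/(9379/10000) − 1)/(3) = 207/9379 ≈ 2.2071%

step 1 [1y] zero: DF = P = 621/625 ≈ 0.993600
step 2 [2y] zero: DF = P = 9637/10000 ≈ 0.963700
step 3 [3y] swap r/1=621/28952: DF=(1 − 621/28952·(0.993600+0.963700))/(1+621/28952) = 9379/10000 ≈ 0.937900
step 4 [4y] bond c/1=33/400: DF=(1223063/1000000 − 33/400·(0.993600+0.963700+0.937900))/(1+33/400) = 2273/2500 ≈ 0.909200
step 5 [5y] bond c/1=3/200: DF=(931793/1000000 − 3/200·(0.993600+0.963700+0.937900+0.909200))/(1+3/200) = 4309/5000 ≈ 0.861800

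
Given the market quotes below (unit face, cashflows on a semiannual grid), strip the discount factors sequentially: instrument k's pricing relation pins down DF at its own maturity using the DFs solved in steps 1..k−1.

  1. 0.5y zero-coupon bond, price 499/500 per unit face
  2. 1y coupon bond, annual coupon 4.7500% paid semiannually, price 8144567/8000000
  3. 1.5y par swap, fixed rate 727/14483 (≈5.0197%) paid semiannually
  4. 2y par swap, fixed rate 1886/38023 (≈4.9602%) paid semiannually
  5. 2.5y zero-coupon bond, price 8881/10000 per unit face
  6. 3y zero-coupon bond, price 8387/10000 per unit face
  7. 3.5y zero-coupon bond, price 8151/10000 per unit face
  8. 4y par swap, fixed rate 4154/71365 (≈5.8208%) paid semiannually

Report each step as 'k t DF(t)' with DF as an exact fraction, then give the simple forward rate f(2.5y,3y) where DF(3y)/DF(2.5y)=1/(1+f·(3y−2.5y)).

step 1 [0.5y] zero: DF = P = 499/500 ≈ 0.998000
step 2 [1y] bond c/2=19/800: DF=(8144567/8000000 − 19/800·(0.998000))/(1+19/800) = 9713/10000 ≈ 0.971300
step 3 [1.5y] swap r/2=727/28966: DF=(1 − 727/28966·(0.998000+0.971300))/(1+727/28966) = 9273/10000 ≈ 0.927300
step 4 [2y] swap r/2=943/38023: DF=(1 − 943/38023·(0.998000+0.971300+0.927300))/(1+943/38023) = 9057/10000 ≈ 0.905700
step 5 [2.5y] zero: DF = P = 8881/10000 ≈ 0.888100
step 6 [3y] zero: DF = P = 8387/10000 ≈ 0.838700
step 7 [3.5y] zero: DF = P = 8151/10000 ≈ 0.815100
step 8 [4y] swap r/2=2077/71365: DF=(1 − 2077/71365·(0.998000+0.971300+0.927300+0.905700+0.888100+0.838700+0.815100))/(1+2077/71365) = 7923/10000 ≈ 0.792300

1 1/2 499/500
2 1 9713/10000
3 3/2 9273/10000
4 2 9057/10000
5 5/2 8881/10000
6 3 8387/10000
7 7/2 8151/10000
8 4 7923/10000
f(2.5y,3y) = ((8881/10000)/(8387/10000) − 1)/(1/2) = 988/8387 ≈ 11.7801%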